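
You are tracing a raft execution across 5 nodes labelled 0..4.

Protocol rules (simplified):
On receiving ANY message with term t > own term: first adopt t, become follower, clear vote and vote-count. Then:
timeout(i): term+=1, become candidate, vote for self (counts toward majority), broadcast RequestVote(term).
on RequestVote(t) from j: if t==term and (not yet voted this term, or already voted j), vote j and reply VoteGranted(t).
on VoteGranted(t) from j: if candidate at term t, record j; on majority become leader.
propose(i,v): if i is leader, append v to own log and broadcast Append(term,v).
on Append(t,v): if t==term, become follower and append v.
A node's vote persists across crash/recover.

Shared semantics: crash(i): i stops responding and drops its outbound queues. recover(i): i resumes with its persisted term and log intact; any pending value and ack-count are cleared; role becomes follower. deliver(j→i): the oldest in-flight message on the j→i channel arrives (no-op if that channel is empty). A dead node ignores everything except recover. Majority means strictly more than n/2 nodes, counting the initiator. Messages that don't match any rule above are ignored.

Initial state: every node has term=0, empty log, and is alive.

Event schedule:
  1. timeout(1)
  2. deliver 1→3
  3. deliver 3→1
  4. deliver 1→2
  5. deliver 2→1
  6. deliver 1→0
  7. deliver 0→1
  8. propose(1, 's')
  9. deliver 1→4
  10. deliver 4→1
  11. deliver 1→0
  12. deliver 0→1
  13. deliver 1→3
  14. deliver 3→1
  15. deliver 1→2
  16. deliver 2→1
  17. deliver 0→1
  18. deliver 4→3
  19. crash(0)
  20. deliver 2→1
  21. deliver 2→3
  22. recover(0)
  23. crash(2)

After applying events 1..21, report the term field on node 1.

after 1 — timeout(1): n1:cand/t1/[-]
after 2 — deliver 1→3: n3:foll/t1/[-]
after 3 — deliver 3→1: ·
after 4 — deliver 1→2: n2:foll/t1/[-]
after 5 — deliver 2→1: n1:lead/t1/[-]
after 6 — deliver 1→0: n0:foll/t1/[-]
after 7 — deliver 0→1: ·
after 8 — propose(1,'s'): n1:lead/t1/[s]
after 9 — deliver 1→4: n4:foll/t1/[-]
after 10 — deliver 4→1: ·
after 11 — deliver 1→0: n0:foll/t1/[s]
after 12 — deliver 0→1: ·
after 13 — deliver 1→3: n3:foll/t1/[s]
after 14 — deliver 3→1: ·
after 15 — deliver 1→2: n2:foll/t1/[s]
after 16 — deliver 2→1: ·
after 17 — deliver 0→1: ·
after 18 — deliver 4→3: ·
after 19 — crash(0): n0:✗foll/t1/[s]
after 20 — deliver 2→1: ·
after 21 — deliver 2→3: ·

1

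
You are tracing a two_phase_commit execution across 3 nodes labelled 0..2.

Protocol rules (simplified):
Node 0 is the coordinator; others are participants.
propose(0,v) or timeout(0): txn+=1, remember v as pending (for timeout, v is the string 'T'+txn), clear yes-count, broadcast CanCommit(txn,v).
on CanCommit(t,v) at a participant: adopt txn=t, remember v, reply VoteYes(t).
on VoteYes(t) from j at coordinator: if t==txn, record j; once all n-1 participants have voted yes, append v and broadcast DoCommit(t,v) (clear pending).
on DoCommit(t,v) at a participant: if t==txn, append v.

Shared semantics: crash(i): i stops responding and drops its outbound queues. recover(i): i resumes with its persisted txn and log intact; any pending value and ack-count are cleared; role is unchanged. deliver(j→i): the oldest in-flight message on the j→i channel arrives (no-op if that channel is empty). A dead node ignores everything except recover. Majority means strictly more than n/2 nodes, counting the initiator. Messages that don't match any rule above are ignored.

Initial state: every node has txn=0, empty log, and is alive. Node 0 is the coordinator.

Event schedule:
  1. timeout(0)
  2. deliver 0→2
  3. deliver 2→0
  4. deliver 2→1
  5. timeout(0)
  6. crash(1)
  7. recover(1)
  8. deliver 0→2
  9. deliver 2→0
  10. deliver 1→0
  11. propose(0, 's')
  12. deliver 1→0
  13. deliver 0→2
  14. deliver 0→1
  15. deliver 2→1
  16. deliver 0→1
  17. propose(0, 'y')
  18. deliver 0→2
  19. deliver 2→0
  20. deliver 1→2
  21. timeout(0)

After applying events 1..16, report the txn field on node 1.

step 1 timeout(0): 0={coor,t=1,log=-}
step 2 deliver 0→2: 2={part,t=1,log=-}
step 3 deliver 2→0: —
step 4 deliver 2→1: —
step 5 timeout(0): 0={coor,t=2,log=-}
step 6 crash(1): 1={✗part,t=0,log=-}
step 7 recover(1): 1={part,t=0,log=-}
step 8 deliver 0→2: 2={part,t=2,log=-}
step 9 deliver 2→0: —
step 10 deliver 1→0: —
step 11 propose(0,'s'): 0={coor,t=3,log=-}
step 12 deliver 1→0: —
step 13 deliver 0→2: 2={part,t=3,log=-}
step 14 deliver 0→1: 1={part,t=1,log=-}
step 15 deliver 2→1: —
step 16 deliver 0→1: 1={part,t=2,log=-}

2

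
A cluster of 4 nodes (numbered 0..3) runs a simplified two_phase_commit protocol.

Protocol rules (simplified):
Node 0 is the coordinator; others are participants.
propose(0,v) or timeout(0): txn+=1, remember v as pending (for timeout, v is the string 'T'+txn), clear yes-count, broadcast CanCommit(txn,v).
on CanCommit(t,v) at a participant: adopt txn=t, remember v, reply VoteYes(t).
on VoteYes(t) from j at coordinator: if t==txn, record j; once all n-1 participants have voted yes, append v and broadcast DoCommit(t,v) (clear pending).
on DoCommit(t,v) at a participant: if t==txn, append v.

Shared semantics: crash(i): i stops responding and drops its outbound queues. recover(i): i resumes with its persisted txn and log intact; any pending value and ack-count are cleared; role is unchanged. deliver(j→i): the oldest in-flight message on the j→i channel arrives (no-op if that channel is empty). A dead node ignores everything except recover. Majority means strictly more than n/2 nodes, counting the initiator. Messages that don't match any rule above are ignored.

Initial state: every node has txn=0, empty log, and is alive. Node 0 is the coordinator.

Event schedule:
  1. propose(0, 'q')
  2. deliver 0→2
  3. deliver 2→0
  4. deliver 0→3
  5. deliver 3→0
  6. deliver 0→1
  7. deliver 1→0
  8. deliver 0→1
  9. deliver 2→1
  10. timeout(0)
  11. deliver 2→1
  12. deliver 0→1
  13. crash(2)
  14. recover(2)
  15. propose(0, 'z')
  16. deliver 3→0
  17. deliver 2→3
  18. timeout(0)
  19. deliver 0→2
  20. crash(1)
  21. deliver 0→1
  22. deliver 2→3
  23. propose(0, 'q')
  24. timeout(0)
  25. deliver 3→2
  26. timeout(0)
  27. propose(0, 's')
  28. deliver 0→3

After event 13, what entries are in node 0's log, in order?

q

step 1 propose(0,'q'): 0={coor,t=1,log=-}
step 2 deliver 0→2: 2={part,t=1,log=-}
step 3 deliver 2→0: —
step 4 deliver 0→3: 3={part,t=1,log=-}
step 5 deliver 3→0: —
step 6 deliver 0→1: 1={part,t=1,log=-}
step 7 deliver 1→0: 0={coor,t=1,log=q}
step 8 deliver 0→1: 1={part,t=1,log=q}
step 9 deliver 2→1: —
step 10 timeout(0): 0={coor,t=2,log=q}
step 11 deliver 2→1: —
step 12 deliver 0→1: 1={part,t=2,log=q}
step 13 crash(2): 2={✗part,t=1,log=-}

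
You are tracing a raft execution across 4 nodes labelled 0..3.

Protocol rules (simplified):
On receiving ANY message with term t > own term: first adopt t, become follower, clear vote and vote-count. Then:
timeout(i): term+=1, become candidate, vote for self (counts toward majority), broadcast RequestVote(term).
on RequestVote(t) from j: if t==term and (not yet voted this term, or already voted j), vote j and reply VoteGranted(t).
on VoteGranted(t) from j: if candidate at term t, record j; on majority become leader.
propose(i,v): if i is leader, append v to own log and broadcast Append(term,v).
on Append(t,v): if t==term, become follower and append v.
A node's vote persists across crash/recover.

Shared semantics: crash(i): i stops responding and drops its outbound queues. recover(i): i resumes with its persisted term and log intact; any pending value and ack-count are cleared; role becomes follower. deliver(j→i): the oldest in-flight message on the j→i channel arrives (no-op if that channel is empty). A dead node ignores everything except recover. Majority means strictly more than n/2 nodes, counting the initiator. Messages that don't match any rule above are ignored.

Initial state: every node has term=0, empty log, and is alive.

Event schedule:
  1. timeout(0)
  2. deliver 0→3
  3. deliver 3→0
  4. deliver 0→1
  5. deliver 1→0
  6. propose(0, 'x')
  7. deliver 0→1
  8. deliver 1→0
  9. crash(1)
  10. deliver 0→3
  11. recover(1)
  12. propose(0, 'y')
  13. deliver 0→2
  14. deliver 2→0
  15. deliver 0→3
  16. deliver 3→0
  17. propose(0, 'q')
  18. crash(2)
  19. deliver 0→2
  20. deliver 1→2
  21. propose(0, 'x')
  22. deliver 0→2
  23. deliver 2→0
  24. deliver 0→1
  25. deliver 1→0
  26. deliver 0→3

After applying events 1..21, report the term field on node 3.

1

e1 timeout(0): 0[cand,t=1,-]
e2 deliver 0→3: 3[foll,t=1,-]
e3 deliver 3→0: ·
e4 deliver 0→1: 1[foll,t=1,-]
e5 deliver 1→0: 0[lead,t=1,-]
e6 propose(0,'x'): 0[lead,t=1,x]
e7 deliver 0→1: 1[foll,t=1,x]
e8 deliver 1→0: ·
e9 crash(1): 1[✗foll,t=1,x]
e10 deliver 0→3: 3[foll,t=1,x]
e11 recover(1): 1[foll,t=1,x]
e12 propose(0,'y'): 0[lead,t=1,x,y]
e13 deliver 0→2: 2[foll,t=1,-]
e14 deliver 2→0: ·
e15 deliver 0→3: 3[foll,t=1,x,y]
e16 deliver 3→0: ·
e17 propose(0,'q'): 0[lead,t=1,x,y,q]
e18 crash(2): 2[✗foll,t=1,-]
e19 deliver 0→2: ·
e20 deliver 1→2: ·
e21 propose(0,'x'): 0[lead,t=1,x,y,q,x]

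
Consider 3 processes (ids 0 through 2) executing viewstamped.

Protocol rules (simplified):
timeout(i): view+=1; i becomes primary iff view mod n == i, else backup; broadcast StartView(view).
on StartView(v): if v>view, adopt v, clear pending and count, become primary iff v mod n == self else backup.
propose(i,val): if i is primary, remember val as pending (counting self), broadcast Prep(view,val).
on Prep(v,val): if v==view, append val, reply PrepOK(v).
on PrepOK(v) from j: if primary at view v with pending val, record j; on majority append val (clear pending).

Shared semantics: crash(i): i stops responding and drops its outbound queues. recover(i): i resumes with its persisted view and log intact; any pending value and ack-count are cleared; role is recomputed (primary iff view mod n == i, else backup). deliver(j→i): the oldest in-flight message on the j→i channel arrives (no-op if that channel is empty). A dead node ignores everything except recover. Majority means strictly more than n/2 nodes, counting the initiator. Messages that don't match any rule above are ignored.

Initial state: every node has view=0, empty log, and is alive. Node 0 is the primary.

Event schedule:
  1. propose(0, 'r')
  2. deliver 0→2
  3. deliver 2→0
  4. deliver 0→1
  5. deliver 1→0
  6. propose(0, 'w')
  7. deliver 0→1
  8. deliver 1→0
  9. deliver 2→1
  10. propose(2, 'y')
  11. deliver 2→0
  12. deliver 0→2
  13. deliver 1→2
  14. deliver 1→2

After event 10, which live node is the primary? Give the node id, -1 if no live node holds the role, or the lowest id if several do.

step 1 propose(0,'r'): —
step 2 deliver 0→2: 2={back,v=0,log=r}
step 3 deliver 2→0: 0={prim,v=0,log=r}
step 4 deliver 0→1: 1={back,v=0,log=r}
step 5 deliver 1→0: —
step 6 propose(0,'w'): —
step 7 deliver 0→1: 1={back,v=0,log=r,w}
step 8 deliver 1→0: 0={prim,v=0,log=r,w}
step 9 deliver 2→1: —
step 10 propose(2,'y'): —

0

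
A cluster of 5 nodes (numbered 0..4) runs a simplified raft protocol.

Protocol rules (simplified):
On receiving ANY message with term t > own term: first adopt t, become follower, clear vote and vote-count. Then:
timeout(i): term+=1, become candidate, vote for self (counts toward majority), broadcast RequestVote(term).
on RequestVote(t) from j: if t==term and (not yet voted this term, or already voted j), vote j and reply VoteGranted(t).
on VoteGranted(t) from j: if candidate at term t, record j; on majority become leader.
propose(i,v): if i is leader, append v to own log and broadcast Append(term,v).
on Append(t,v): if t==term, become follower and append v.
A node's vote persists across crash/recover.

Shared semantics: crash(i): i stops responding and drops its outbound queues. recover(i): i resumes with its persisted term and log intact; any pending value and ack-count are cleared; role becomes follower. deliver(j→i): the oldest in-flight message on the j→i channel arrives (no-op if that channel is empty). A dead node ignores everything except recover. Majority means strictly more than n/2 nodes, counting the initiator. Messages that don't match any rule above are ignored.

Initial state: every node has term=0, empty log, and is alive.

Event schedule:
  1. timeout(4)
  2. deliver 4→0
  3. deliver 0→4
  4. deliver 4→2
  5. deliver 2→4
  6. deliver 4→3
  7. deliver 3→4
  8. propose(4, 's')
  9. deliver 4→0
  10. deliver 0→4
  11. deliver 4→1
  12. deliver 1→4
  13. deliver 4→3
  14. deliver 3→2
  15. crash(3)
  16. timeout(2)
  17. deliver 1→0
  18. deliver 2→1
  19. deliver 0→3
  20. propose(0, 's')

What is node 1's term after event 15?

1

after 1 — timeout(4): n4:cand/t1/[-]
after 2 — deliver 4→0: n0:foll/t1/[-]
after 3 — deliver 0→4: ·
after 4 — deliver 4→2: n2:foll/t1/[-]
after 5 — deliver 2→4: n4:lead/t1/[-]
after 6 — deliver 4→3: n3:foll/t1/[-]
after 7 — deliver 3→4: ·
after 8 — propose(4,'s'): n4:lead/t1/[s]
after 9 — deliver 4→0: n0:foll/t1/[s]
after 10 — deliver 0→4: ·
after 11 — deliver 4→1: n1:foll/t1/[-]
after 12 — deliver 1→4: ·
after 13 — deliver 4→3: n3:foll/t1/[s]
after 14 — deliver 3→2: ·
after 15 — crash(3): n3:✗foll/t1/[s]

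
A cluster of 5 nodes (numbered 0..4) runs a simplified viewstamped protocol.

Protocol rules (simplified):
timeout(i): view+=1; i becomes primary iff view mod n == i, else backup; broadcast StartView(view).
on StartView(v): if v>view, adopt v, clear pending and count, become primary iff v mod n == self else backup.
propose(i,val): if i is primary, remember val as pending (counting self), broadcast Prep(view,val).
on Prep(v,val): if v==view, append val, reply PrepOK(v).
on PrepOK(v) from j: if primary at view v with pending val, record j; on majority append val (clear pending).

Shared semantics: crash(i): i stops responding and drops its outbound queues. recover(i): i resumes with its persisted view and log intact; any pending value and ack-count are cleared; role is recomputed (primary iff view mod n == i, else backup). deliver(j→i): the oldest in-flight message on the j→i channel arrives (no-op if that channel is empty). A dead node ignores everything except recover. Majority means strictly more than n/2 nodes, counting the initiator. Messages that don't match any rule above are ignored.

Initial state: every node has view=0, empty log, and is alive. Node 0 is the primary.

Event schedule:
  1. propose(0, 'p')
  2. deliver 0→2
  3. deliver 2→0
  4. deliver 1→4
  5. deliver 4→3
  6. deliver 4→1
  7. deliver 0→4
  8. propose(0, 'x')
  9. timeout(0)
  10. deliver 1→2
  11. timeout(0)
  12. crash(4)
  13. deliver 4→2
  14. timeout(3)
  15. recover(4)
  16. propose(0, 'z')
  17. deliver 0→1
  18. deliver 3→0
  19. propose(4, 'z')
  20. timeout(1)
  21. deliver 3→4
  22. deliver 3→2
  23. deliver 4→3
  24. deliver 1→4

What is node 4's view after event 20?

1. propose(0,'p'):  nop
2. deliver 0→2:  <2:back v0 p>
3. deliver 2→0:  nop
4. deliver 1→4:  nop
5. deliver 4→3:  nop
6. deliver 4→1:  nop
7. deliver 0→4:  <4:back v0 p>
8. propose(0,'x'):  nop
9. timeout(0):  <0:back v1 ->
10. deliver 1→2:  nop
11. timeout(0):  <0:back v2 ->
12. crash(4):  <4:✗back v0 p>
13. deliver 4→2:  nop
14. timeout(3):  <3:back v1 ->
15. recover(4):  <4:back v0 p>
16. propose(0,'z'):  nop
17. deliver 0→1:  <1:back v0 p>
18. deliver 3→0:  nop
19. propose(4,'z'):  nop
20. timeout(1):  <1:prim v1 p>

0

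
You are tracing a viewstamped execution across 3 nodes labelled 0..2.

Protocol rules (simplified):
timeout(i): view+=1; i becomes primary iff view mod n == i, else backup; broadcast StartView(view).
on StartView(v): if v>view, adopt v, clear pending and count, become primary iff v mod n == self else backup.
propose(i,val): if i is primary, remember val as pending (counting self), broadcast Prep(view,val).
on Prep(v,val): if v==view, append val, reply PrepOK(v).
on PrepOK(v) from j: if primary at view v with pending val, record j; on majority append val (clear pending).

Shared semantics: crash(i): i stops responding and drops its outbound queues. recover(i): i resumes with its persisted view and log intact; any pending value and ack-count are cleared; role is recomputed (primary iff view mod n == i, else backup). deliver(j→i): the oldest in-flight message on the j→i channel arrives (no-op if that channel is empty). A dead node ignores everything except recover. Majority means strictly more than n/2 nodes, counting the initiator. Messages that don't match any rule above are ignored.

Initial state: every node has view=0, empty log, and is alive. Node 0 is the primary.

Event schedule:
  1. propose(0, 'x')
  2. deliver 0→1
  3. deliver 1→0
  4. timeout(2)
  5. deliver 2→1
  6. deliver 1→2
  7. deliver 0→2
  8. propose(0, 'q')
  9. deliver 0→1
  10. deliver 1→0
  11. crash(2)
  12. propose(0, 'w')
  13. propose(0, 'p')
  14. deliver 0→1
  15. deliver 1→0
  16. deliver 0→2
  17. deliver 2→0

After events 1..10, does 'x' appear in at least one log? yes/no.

yes

1. propose(0,'x'):  nop
2. deliver 0→1:  <1:back v0 x>
3. deliver 1→0:  <0:prim v0 x>
4. timeout(2):  <2:back v1 ->
5. deliver 2→1:  <1:prim v1 x>
6. deliver 1→2:  nop
7. deliver 0→2:  nop
8. propose(0,'q'):  nop
9. deliver 0→1:  nop
10. deliver 1→0:  nop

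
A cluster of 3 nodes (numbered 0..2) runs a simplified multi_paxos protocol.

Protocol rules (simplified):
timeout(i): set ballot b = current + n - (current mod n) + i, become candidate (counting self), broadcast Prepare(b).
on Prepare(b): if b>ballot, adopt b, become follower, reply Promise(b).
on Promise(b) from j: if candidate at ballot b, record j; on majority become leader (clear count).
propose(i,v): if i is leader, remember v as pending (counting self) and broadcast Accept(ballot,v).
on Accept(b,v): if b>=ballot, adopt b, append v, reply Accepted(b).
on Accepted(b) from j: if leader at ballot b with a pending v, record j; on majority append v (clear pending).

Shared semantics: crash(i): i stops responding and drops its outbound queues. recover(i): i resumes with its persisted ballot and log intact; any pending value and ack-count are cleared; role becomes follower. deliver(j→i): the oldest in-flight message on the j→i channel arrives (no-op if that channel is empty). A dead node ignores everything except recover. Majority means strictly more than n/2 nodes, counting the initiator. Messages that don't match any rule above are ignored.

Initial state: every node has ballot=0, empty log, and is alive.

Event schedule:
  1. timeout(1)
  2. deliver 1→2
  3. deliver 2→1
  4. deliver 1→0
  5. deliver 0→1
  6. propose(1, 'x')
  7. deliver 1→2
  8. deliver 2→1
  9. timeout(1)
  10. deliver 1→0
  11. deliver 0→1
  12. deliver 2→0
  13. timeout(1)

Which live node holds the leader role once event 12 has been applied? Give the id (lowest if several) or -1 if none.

[1] timeout(1) → N1(cand b4 [-])
[2] deliver 1→2 → N2(foll b4 [-])
[3] deliver 2→1 → N1(lead b4 [-])
[4] deliver 1→0 → N0(foll b4 [-])
[5] deliver 0→1 → ∅
[6] propose(1,'x') → ∅
[7] deliver 1→2 → N2(foll b4 [x])
[8] deliver 2→1 → N1(lead b4 [x])
[9] timeout(1) → N1(cand b7 [x])
[10] deliver 1→0 → N0(foll b4 [x])
[11] deliver 0→1 → ∅
[12] deliver 2→0 → ∅

-1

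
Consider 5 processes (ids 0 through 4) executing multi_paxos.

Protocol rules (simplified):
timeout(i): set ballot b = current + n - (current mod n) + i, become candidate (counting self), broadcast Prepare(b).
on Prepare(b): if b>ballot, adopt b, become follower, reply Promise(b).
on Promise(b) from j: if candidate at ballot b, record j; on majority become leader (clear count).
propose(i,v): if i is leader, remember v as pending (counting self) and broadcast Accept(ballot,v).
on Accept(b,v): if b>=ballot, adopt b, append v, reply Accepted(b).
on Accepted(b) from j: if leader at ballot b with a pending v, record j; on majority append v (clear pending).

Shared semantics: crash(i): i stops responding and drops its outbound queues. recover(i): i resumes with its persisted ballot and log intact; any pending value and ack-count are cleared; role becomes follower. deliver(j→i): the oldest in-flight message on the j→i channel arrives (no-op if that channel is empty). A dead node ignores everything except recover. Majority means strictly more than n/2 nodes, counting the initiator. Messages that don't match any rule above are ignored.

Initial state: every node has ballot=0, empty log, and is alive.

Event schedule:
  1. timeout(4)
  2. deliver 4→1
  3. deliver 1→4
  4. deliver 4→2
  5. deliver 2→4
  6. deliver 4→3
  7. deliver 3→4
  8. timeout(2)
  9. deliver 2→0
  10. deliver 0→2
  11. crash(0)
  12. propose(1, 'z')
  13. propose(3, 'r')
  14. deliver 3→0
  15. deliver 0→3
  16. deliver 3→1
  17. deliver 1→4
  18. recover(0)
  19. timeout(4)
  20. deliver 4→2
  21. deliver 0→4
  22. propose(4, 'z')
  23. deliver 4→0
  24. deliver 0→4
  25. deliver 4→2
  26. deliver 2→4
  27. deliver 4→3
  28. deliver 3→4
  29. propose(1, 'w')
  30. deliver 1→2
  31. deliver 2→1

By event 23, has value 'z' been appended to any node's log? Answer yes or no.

[1] timeout(4) → N4(cand b9 [-])
[2] deliver 4→1 → N1(foll b9 [-])
[3] deliver 1→4 → ∅
[4] deliver 4→2 → N2(foll b9 [-])
[5] deliver 2→4 → N4(lead b9 [-])
[6] deliver 4→3 → N3(foll b9 [-])
[7] deliver 3→4 → ∅
[8] timeout(2) → N2(cand b12 [-])
[9] deliver 2→0 → N0(foll b12 [-])
[10] deliver 0→2 → ∅
[11] crash(0) → N0(✗foll b12 [-])
[12] propose(1,'z') → ∅
[13] propose(3,'r') → ∅
[14] deliver 3→0 → ∅
[15] deliver 0→3 → ∅
[16] deliver 3→1 → ∅
[17] deliver 1→4 → ∅
[18] recover(0) → N0(foll b12 [-])
[19] timeout(4) → N4(cand b14 [-])
[20] deliver 4→2 → N2(foll b14 [-])
[21] deliver 0→4 → ∅
[22] propose(4,'z') → ∅
[23] deliver 4→0 → ∅

no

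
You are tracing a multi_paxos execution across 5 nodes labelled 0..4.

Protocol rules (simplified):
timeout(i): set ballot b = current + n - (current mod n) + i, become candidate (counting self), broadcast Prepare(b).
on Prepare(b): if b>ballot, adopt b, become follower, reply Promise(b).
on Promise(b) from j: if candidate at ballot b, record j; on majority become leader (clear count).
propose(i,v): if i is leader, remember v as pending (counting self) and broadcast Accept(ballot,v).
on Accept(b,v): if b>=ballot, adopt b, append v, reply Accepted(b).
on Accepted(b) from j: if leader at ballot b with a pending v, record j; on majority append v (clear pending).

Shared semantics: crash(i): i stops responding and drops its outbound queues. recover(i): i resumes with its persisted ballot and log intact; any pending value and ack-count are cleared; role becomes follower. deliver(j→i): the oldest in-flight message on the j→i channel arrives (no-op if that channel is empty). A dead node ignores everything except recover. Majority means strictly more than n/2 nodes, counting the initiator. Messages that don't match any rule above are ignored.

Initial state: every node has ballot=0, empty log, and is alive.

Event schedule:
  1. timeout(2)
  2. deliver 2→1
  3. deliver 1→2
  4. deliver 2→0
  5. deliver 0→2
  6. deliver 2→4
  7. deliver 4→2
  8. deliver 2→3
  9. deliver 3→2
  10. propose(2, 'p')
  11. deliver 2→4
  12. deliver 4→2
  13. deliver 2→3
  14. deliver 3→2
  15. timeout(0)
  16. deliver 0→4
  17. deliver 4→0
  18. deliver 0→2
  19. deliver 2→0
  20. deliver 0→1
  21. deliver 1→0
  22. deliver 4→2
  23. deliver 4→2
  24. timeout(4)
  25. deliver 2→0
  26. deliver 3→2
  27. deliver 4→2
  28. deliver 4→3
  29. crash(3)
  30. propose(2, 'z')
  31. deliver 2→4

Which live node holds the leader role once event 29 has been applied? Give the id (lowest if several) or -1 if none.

0

step 1 timeout(2): 2={cand,b=7,log=-}
step 2 deliver 2→1: 1={foll,b=7,log=-}
step 3 deliver 1→2: —
step 4 deliver 2→0: 0={foll,b=7,log=-}
step 5 deliver 0→2: 2={lead,b=7,log=-}
step 6 deliver 2→4: 4={foll,b=7,log=-}
step 7 deliver 4→2: —
step 8 deliver 2→3: 3={foll,b=7,log=-}
step 9 deliver 3→2: —
step 10 propose(2,'p'): —
step 11 deliver 2→4: 4={foll,b=7,log=p}
step 12 deliver 4→2: —
step 13 deliver 2→3: 3={foll,b=7,log=p}
step 14 deliver 3→2: 2={lead,b=7,log=p}
step 15 timeout(0): 0={cand,b=10,log=-}
step 16 deliver 0→4: 4={foll,b=10,log=p}
step 17 deliver 4→0: —
step 18 deliver 0→2: 2={foll,b=10,log=p}
step 19 deliver 2→0: —
step 20 deliver 0→1: 1={foll,b=10,log=-}
step 21 deliver 1→0: 0={lead,b=10,log=-}
step 22 deliver 4→2: —
step 23 deliver 4→2: —
step 24 timeout(4): 4={cand,b=19,log=p}
step 25 deliver 2→0: —
step 26 deliver 3→2: —
step 27 deliver 4→2: 2={foll,b=19,log=p}
step 28 deliver 4→3: 3={foll,b=19,log=p}
step 29 crash(3): 3={✗foll,b=19,log=p}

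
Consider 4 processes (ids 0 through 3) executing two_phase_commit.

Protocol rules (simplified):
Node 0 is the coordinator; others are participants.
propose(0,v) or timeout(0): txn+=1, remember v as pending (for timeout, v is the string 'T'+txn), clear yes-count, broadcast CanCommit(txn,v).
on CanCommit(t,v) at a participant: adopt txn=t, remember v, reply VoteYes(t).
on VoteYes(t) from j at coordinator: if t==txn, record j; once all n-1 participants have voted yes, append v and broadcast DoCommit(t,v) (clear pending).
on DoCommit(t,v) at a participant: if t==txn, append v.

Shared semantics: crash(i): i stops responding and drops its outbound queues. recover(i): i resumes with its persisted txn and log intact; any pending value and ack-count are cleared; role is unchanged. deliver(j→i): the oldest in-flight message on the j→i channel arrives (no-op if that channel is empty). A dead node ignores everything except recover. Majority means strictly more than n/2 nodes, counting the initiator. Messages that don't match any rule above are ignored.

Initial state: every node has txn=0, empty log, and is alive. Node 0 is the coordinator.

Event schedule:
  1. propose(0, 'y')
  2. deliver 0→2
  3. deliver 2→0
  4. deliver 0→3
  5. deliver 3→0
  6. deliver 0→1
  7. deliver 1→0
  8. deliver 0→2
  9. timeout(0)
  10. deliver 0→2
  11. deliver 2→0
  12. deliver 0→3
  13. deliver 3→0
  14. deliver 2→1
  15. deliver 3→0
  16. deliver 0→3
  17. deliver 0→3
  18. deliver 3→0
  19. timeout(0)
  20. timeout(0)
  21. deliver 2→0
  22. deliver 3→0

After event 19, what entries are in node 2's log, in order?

y

e1 propose(0,'y'): 0[coor,t=1,-]
e2 deliver 0→2: 2[part,t=1,-]
e3 deliver 2→0: ·
e4 deliver 0→3: 3[part,t=1,-]
e5 deliver 3→0: ·
e6 deliver 0→1: 1[part,t=1,-]
e7 deliver 1→0: 0[coor,t=1,y]
e8 deliver 0→2: 2[part,t=1,y]
e9 timeout(0): 0[coor,t=2,y]
e10 deliver 0→2: 2[part,t=2,y]
e11 deliver 2→0: ·
e12 deliver 0→3: 3[part,t=1,y]
e13 deliver 3→0: ·
e14 deliver 2→1: ·
e15 deliver 3→0: ·
e16 deliver 0→3: 3[part,t=2,y]
e17 deliver 0→3: ·
e18 deliver 3→0: ·
e19 timeout(0): 0[coor,t=3,y]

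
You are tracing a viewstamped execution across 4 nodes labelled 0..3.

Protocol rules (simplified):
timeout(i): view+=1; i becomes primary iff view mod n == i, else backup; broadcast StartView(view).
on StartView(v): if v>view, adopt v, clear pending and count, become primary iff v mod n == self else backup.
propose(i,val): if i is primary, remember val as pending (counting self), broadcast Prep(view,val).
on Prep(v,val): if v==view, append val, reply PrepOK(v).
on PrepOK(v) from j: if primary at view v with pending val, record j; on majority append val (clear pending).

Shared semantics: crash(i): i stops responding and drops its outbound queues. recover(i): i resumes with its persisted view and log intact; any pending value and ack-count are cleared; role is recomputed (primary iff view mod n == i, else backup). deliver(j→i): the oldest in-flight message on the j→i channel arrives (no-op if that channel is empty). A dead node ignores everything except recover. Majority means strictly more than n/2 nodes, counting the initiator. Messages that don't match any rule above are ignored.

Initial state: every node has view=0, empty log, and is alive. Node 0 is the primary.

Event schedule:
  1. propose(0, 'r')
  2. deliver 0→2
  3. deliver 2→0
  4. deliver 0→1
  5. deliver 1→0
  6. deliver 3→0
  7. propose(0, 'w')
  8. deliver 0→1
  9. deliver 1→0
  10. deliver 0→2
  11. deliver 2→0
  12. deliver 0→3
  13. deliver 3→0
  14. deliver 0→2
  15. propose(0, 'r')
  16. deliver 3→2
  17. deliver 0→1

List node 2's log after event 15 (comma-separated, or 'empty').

r,w

after 1 — propose(0,'r'): ·
after 2 — deliver 0→2: n2:back/v0/[r]
after 3 — deliver 2→0: ·
after 4 — deliver 0→1: n1:back/v0/[r]
after 5 — deliver 1→0: n0:prim/v0/[r]
after 6 — deliver 3→0: ·
after 7 — propose(0,'w'): ·
after 8 — deliver 0→1: n1:back/v0/[r,w]
after 9 — deliver 1→0: ·
after 10 — deliver 0→2: n2:back/v0/[r,w]
after 11 — deliver 2→0: n0:prim/v0/[r,w]
after 12 — deliver 0→3: n3:back/v0/[r]
after 13 — deliver 3→0: ·
after 14 — deliver 0→2: ·
after 15 — propose(0,'r'): ·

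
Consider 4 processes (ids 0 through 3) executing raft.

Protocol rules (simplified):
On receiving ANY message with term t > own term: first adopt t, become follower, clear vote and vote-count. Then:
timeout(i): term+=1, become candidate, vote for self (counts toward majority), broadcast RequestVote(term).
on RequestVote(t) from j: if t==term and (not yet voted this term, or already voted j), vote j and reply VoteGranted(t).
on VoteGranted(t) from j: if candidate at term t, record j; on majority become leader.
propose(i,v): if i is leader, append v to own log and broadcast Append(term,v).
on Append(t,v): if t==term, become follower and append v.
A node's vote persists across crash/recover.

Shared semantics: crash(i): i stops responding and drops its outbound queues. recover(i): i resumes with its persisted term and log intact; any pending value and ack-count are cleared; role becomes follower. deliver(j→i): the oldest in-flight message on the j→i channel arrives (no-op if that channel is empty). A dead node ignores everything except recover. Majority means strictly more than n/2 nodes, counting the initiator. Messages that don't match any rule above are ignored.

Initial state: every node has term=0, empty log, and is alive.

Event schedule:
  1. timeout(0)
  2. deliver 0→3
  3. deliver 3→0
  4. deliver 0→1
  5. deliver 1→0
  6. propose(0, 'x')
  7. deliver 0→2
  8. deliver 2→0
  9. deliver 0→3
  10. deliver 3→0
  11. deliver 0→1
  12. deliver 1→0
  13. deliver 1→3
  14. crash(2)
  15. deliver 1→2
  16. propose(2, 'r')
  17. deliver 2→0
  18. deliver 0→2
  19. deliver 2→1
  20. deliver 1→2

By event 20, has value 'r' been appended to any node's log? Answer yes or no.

no

after 1 — timeout(0): n0:cand/t1/[-]
after 2 — deliver 0→3: n3:foll/t1/[-]
after 3 — deliver 3→0: ·
after 4 — deliver 0→1: n1:foll/t1/[-]
after 5 — deliver 1→0: n0:lead/t1/[-]
after 6 — propose(0,'x'): n0:lead/t1/[x]
after 7 — deliver 0→2: n2:foll/t1/[-]
after 8 — deliver 2→0: ·
after 9 — deliver 0→3: n3:foll/t1/[x]
after 10 — deliver 3→0: ·
after 11 — deliver 0→1: n1:foll/t1/[x]
after 12 — deliver 1→0: ·
after 13 — deliver 1→3: ·
after 14 — crash(2): n2:✗foll/t1/[-]
after 15 — deliver 1→2: ·
after 16 — propose(2,'r'): ·
after 17 — deliver 2→0: ·
after 18 — deliver 0→2: ·
after 19 — deliver 2→1: ·
after 20 — deliver 1→2: ·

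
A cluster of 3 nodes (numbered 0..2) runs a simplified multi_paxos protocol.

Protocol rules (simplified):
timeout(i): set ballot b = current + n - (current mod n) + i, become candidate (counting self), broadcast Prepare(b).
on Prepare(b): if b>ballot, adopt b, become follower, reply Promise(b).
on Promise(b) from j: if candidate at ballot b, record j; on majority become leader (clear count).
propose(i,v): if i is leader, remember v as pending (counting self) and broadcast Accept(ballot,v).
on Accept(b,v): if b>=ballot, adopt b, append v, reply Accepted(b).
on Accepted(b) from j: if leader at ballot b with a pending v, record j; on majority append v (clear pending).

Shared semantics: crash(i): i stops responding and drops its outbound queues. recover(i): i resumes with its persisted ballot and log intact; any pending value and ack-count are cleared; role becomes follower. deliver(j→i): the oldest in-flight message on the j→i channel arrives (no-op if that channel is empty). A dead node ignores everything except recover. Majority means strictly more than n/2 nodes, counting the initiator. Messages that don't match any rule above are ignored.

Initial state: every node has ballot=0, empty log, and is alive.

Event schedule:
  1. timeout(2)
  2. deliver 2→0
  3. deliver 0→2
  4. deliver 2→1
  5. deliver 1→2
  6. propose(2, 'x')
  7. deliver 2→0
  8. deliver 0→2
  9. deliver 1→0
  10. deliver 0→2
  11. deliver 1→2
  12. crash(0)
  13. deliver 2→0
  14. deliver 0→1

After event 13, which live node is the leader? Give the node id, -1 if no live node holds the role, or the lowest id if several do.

2

e1 timeout(2): 2[cand,b=5,-]
e2 deliver 2→0: 0[foll,b=5,-]
e3 deliver 0→2: 2[lead,b=5,-]
e4 deliver 2→1: 1[foll,b=5,-]
e5 deliver 1→2: ·
e6 propose(2,'x'): ·
e7 deliver 2→0: 0[foll,b=5,x]
e8 deliver 0→2: 2[lead,b=5,x]
e9 deliver 1→0: ·
e10 deliver 0→2: ·
e11 deliver 1→2: ·
e12 crash(0): 0[✗foll,b=5,x]
e13 deliver 2→0: ·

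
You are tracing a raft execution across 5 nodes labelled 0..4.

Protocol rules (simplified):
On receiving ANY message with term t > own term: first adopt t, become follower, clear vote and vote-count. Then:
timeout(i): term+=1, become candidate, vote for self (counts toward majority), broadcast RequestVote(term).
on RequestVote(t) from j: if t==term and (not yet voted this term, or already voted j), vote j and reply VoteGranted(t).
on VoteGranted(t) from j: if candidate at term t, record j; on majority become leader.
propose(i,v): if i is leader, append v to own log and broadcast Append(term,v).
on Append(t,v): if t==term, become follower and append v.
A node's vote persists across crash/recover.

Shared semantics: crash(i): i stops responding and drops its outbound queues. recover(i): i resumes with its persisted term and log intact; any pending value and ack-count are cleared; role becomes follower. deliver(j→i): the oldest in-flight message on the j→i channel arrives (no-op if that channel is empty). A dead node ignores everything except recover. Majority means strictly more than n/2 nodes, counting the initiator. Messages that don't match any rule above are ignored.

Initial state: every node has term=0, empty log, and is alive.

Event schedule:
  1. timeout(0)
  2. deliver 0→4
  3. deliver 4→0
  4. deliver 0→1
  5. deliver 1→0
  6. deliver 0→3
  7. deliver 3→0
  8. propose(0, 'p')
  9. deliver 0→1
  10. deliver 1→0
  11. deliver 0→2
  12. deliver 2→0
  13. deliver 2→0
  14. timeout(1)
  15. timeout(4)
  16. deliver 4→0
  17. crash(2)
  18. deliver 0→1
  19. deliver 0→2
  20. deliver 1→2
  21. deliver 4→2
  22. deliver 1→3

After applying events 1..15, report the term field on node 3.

1

e1 timeout(0): 0[cand,t=1,-]
e2 deliver 0→4: 4[foll,t=1,-]
e3 deliver 4→0: ·
e4 deliver 0→1: 1[foll,t=1,-]
e5 deliver 1→0: 0[lead,t=1,-]
e6 deliver 0→3: 3[foll,t=1,-]
e7 deliver 3→0: ·
e8 propose(0,'p'): 0[lead,t=1,p]
e9 deliver 0→1: 1[foll,t=1,p]
e10 deliver 1→0: ·
e11 deliver 0→2: 2[foll,t=1,-]
e12 deliver 2→0: ·
e13 deliver 2→0: ·
e14 timeout(1): 1[cand,t=2,p]
e15 timeout(4): 4[cand,t=2,-]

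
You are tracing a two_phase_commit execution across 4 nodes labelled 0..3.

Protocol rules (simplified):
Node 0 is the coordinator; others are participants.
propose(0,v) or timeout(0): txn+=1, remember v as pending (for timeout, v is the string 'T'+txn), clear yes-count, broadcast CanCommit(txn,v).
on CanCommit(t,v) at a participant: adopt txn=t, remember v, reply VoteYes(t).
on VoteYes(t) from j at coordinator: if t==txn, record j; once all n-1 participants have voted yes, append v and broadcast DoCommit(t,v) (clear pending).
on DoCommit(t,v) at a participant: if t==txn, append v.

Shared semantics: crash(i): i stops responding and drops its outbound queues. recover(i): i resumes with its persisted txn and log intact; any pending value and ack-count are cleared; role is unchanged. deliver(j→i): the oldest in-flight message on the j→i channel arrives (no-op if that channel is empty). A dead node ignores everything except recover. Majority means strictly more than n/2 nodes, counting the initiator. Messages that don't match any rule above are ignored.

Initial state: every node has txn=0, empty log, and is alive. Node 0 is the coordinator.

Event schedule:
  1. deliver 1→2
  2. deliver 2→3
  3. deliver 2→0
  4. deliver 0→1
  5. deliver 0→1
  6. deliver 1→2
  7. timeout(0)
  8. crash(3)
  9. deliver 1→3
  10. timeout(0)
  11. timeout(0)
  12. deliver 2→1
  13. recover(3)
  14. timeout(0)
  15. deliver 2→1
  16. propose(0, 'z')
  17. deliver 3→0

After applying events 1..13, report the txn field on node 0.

3

1. deliver 1→2:  nop
2. deliver 2→3:  nop
3. deliver 2→0:  nop
4. deliver 0→1:  nop
5. deliver 0→1:  nop
6. deliver 1→2:  nop
7. timeout(0):  <0:coor t1 ->
8. crash(3):  <3:✗part t0 ->
9. deliver 1→3:  nop
10. timeout(0):  <0:coor t2 ->
11. timeout(0):  <0:coor t3 ->
12. deliver 2→1:  nop
13. recover(3):  <3:part t0 ->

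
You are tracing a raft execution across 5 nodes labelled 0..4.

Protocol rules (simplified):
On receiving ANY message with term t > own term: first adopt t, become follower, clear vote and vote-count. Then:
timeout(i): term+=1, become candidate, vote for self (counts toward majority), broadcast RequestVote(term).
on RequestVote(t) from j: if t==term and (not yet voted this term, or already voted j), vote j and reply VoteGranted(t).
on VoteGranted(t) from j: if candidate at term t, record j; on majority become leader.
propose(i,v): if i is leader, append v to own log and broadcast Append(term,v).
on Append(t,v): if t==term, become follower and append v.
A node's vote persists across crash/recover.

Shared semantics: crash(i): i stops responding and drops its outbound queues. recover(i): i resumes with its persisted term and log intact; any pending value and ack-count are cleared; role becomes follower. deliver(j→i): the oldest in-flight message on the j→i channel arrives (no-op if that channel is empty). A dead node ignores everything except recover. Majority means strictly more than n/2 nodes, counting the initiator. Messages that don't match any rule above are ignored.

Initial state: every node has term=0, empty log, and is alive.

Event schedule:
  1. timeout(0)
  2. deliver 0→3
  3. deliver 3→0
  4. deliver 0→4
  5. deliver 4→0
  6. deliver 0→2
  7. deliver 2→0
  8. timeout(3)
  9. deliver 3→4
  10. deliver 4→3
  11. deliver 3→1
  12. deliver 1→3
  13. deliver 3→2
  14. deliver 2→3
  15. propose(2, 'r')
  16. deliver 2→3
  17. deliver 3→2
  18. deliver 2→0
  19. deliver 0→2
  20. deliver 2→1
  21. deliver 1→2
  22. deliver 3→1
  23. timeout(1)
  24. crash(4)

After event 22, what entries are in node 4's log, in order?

[1] timeout(0) → N0(cand t1 [-])
[2] deliver 0→3 → N3(foll t1 [-])
[3] deliver 3→0 → ∅
[4] deliver 0→4 → N4(foll t1 [-])
[5] deliver 4→0 → N0(lead t1 [-])
[6] deliver 0→2 → N2(foll t1 [-])
[7] deliver 2→0 → ∅
[8] timeout(3) → N3(cand t2 [-])
[9] deliver 3→4 → N4(foll t2 [-])
[10] deliver 4→3 → ∅
[11] deliver 3→1 → N1(foll t2 [-])
[12] deliver 1→3 → N3(lead t2 [-])
[13] deliver 3→2 → N2(foll t2 [-])
[14] deliver 2→3 → ∅
[15] propose(2,'r') → ∅
[16] deliver 2→3 → ∅
[17] deliver 3→2 → ∅
[18] deliver 2→0 → ∅
[19] deliver 0→2 → ∅
[20] deliver 2→1 → ∅
[21] deliver 1→2 → ∅
[22] deliver 3→1 → ∅

empty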